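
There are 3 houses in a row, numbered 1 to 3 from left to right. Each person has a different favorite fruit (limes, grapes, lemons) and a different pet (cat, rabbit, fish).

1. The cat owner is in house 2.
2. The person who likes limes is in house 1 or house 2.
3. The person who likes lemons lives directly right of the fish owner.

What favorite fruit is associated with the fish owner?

limes

From clue 1, the cat owner must be in house 2.
That leaves fish as the pet for house 1.
So house 3 gets rabbit for pet.
By clue 3, the person who likes lemons is in house 2.
House 3's favorite fruit must be grapes (nothing else left).
That leaves limes as the favorite fruit for house 1.
So: house 1 = limes/fish, house 2 = lemons/cat, house 3 = grapes/rabbit.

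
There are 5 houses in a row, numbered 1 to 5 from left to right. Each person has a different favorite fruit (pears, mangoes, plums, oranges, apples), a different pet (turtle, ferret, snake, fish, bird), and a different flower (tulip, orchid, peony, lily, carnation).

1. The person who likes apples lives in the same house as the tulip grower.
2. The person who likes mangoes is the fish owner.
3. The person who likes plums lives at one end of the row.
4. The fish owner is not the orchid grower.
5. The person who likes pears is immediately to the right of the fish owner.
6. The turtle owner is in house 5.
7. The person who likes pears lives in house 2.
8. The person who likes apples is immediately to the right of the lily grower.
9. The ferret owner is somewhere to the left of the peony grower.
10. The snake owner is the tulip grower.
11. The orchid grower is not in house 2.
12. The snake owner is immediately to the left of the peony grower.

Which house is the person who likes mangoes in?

By clue 6, the turtle owner is in house 5.
By clue 7, the person who likes pears is in house 2.
Clue 5 places the fish owner in house 1.
From clue 2, the person who likes mangoes must be in house 1.
House 5's favorite fruit must be plums (nothing else left).
House 1 flower: only carnation fits.
That leaves lily as the flower for house 2.
The person who likes apples is in house 3 (clue 8).
That leaves oranges as the favorite fruit for house 4.
From clue 1, the tulip grower must be in house 3.
From clue 10, the snake owner must be in house 3.
By clue 12, the peony grower is in house 4.
That leaves orchid as the flower for house 5.
By clue 9, the ferret owner is in house 2.
That leaves bird as the pet for house 4.
So: house 1 = mangoes/fish/carnation, house 2 = pears/ferret/lily, house 3 = apples/snake/tulip, house 4 = oranges/bird/peony, house 5 = plums/turtle/orchid.

1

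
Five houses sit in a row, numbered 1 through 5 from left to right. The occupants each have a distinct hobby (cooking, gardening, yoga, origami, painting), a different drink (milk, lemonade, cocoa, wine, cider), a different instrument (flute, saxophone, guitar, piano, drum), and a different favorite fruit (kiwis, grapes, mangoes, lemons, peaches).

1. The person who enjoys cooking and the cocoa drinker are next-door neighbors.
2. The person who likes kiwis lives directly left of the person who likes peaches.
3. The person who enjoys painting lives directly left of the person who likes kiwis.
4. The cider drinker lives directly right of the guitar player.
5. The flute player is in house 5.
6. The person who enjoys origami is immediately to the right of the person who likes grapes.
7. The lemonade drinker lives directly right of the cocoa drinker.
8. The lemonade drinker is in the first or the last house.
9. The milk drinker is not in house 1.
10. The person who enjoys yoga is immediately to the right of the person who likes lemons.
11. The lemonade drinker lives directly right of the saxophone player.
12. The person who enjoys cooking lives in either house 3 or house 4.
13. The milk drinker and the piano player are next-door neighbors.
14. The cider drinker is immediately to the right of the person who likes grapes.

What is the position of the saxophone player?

By clue 5, the flute player is in house 5.
The lemonade drinker is in house 5 (clue 8).
Clue 11 places the saxophone player in house 4.
From clue 7, the cocoa drinker must be in house 4.
The only drink still possible for house 1 is wine.
The person who enjoys cooking is in house 3 (clue 1).
From clue 6, the person who enjoys origami must be in house 2.
From clue 6, the person who likes grapes must be in house 1.
By clue 14, the cider drinker is in house 2.
So house 1 gets painting for hobby.
So house 3 gets milk for drink.
Clue 3: the person who likes kiwis is in house 2.
Clue 4 places the guitar player in house 1.
By clue 13, the piano player is in house 2.
So house 3 gets drum for instrument.
That leaves mangoes as the favorite fruit for house 5.
The person who likes peaches is in house 3 (clue 2).
So house 4 gets lemons for favorite fruit.
Clue 10: the person who enjoys yoga is in house 5.
So house 4 gets gardening for hobby.
So: house 1 = painting/wine/guitar/grapes, house 2 = origami/cider/piano/kiwis, house 3 = cooking/milk/drum/peaches, house 4 = gardening/cocoa/saxophone/lemons, house 5 = yoga/lemonade/flute/mangoes.

4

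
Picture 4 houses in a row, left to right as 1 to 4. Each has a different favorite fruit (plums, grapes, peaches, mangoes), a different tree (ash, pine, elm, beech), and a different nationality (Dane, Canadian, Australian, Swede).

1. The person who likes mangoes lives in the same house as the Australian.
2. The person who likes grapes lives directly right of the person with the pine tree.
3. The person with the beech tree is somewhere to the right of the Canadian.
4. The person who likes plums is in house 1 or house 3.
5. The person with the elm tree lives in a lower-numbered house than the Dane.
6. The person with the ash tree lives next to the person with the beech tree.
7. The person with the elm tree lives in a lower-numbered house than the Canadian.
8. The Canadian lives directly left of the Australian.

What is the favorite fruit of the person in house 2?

peaches

House 1's nationality must be Swede (nothing else left).
The person who likes mangoes is narrowed to house 3 or 4; consider each.
Placing it in house 3 leads to a contradiction, so it's in house 4.
From clue 1, the Australian must be in house 4.
Clue 8: the Canadian is in house 3.
House 2's nationality must be Dane (nothing else left).
Clue 3 places the person with the beech tree in house 4.
The person with the elm tree is in house 1 (clue 5).
Clue 6 places the person with the ash tree in house 3.
The only tree still possible for house 2 is pine.
Clue 2 places the person who likes grapes in house 3.
House 2 favorite fruit: only peaches fits.
So house 1 gets plums for favorite fruit.
So: house 1 = plums/elm/Swede, house 2 = peaches/pine/Dane, house 3 = grapes/ash/Canadian, house 4 = mangoes/beech/Australian.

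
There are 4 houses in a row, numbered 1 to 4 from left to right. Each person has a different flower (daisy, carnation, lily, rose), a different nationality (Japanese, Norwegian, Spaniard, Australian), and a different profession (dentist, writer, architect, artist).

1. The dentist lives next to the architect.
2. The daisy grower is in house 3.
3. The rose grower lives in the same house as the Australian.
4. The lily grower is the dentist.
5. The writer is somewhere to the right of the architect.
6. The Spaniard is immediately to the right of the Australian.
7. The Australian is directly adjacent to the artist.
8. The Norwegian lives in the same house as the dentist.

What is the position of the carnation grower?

Clue 2 places the daisy grower in house 3.
The rose grower is narrowed to house 1 or 2; consider each.
Placing it in house 1 leads to a contradiction, so it's in house 2.
Clue 3 places the Australian in house 2.
Clue 6: the Spaniard is in house 3.
That leaves architect as the profession for house 2.
By clue 1, the dentist is in house 1.
The lily grower is in house 1 (clue 4).
Clue 8 places the Norwegian in house 1.
The only flower still possible for house 4 is carnation.
The only nationality still possible for house 4 is Japanese.
House 3 profession: only artist fits.
The only profession still possible for house 4 is writer.
So: house 1 = lily/Norwegian/dentist, house 2 = rose/Australian/architect, house 3 = daisy/Spaniard/artist, house 4 = carnation/Japanese/writer.

4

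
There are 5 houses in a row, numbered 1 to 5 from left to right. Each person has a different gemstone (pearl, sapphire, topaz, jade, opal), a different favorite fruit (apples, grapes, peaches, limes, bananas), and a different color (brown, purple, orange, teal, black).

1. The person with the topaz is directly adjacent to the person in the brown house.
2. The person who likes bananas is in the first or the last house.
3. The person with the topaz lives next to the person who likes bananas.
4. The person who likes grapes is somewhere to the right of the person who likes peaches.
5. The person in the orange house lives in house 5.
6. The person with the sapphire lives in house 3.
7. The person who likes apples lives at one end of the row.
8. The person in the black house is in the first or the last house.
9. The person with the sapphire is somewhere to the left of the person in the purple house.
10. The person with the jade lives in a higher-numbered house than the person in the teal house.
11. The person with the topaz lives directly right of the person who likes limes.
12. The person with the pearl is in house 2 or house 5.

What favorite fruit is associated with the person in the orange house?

From clue 5, the person in the orange house must be in house 5.
From clue 6, the person with the sapphire must be in house 3.
The only gemstone still possible for house 1 is opal.
House 1 color: only black fits.
Clue 1: the person in the brown house is in house 3.
That leaves teal as the color for house 2.
House 4's color must be purple (nothing else left).
The person with the jade is narrowed to house 4 or 5; consider each.
Placing it in house 4 leads to a contradiction, so it's in house 5.
The only gemstone still possible for house 4 is topaz.
By clue 3, the person who likes bananas is in house 5.
The person who likes limes is in house 3 (clue 11).
House 2 gemstone: only pearl fits.
That leaves apples as the favorite fruit for house 1.
So house 2 gets peaches for favorite fruit.
That leaves grapes as the favorite fruit for house 4.
So: house 1 = opal/apples/black, house 2 = pearl/peaches/teal, house 3 = sapphire/limes/brown, house 4 = topaz/grapes/purple, house 5 = jade/bananas/orange.

bananas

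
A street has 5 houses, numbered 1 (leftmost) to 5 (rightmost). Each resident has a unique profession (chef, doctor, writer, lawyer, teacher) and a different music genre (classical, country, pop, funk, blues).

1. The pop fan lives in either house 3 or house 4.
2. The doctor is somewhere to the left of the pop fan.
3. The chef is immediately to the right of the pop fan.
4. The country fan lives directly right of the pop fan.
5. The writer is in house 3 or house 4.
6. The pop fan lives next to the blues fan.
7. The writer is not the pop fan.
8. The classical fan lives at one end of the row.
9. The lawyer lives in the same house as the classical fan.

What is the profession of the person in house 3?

The chef is narrowed to house 4 or 5; consider each.
Placing it in house 4 leads to a contradiction, so it's in house 5.
The pop fan is in house 4 (clue 3).
The country fan is in house 5 (clue 4).
The writer is in house 3 (clue 7).
House 1 profession: only lawyer fits.
So house 4 gets teacher for profession.
The only music genre still possible for house 2 is funk.
That leaves blues as the music genre for house 3.
The only profession still possible for house 2 is doctor.
The only music genre still possible for house 1 is classical.
So: house 1 = lawyer/classical, house 2 = doctor/funk, house 3 = writer/blues, house 4 = teacher/pop, house 5 = chef/country.

writer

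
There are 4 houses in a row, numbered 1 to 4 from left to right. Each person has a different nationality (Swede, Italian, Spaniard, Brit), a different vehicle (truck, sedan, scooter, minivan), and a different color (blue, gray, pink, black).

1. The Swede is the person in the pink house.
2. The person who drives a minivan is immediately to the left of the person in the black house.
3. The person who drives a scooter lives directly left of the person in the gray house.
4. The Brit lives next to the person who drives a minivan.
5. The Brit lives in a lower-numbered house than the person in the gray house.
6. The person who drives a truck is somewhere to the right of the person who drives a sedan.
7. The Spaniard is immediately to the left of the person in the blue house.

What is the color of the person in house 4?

blue

House 4's vehicle must be truck (nothing else left).
House 1 color: only pink fits.
The Swede is in house 1 (clue 1).
The only nationality still possible for house 4 is Italian.
House 2's color must be black (nothing else left).
Clue 2 places the person who drives a minivan in house 1.
By clue 4, the Brit is in house 2.
The only nationality still possible for house 3 is Spaniard.
By clue 7, the person in the blue house is in house 4.
The only color still possible for house 3 is gray.
By clue 3, the person who drives a scooter is in house 2.
House 3's vehicle must be sedan (nothing else left).
So: house 1 = Swede/minivan/pink, house 2 = Brit/scooter/black, house 3 = Spaniard/sedan/gray, house 4 = Italian/truck/blue.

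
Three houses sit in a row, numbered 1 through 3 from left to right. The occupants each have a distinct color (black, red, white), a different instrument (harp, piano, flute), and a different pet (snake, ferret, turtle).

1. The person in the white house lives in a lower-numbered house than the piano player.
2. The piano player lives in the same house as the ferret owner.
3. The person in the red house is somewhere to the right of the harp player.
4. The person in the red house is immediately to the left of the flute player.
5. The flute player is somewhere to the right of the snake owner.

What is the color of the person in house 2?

By clue 4, the person in the red house is in house 2.
The flute player is in house 3 (clue 4).
House 1 color: only white fits.
The only color still possible for house 3 is black.
House 1's instrument must be harp (nothing else left).
The only instrument still possible for house 2 is piano.
Clue 2: the ferret owner is in house 2.
So house 3 gets turtle for pet.
House 1 pet: only snake fits.
So: house 1 = white/harp/snake, house 2 = red/piano/ferret, house 3 = black/flute/turtle.

red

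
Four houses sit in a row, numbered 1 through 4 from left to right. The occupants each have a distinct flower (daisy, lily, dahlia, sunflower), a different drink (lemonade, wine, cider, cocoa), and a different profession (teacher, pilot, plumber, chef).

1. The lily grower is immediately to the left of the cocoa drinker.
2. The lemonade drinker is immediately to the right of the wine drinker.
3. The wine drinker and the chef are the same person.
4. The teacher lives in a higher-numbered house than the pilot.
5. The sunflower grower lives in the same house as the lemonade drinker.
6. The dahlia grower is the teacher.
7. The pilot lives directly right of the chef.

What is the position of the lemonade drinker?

2

The dahlia grower is narrowed to house 3 or 4; consider each.
Placing it in house 3 leads to a contradiction, so it's in house 4.
Clue 6: the teacher is in house 4.
The sunflower grower is narrowed to house 2 or 3; consider each.
Placing it in house 3 leads to a contradiction, so it's in house 2.
By clue 5, the lemonade drinker is in house 2.
House 1's drink must be wine (nothing else left).
From clue 1, the lily grower must be in house 3.
Clue 1 places the cocoa drinker in house 4.
By clue 3, the chef is in house 1.
Clue 7 places the pilot in house 2.
House 1's flower must be daisy (nothing else left).
That leaves cider as the drink for house 3.
The only profession still possible for house 3 is plumber.
So: house 1 = daisy/wine/chef, house 2 = sunflower/lemonade/pilot, house 3 = lily/cider/plumber, house 4 = dahlia/cocoa/teacher.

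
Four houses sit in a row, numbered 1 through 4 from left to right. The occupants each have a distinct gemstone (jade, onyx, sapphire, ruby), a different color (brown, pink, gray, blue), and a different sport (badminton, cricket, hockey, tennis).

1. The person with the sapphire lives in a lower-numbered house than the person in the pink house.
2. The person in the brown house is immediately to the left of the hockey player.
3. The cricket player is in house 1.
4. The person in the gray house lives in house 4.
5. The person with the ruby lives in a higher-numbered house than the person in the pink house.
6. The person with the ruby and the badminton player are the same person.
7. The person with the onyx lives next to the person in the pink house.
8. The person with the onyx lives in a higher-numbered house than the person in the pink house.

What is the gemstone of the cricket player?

Clue 3 places the cricket player in house 1.
From clue 4, the person in the gray house must be in house 4.
The person with the onyx is narrowed to house 3 or 4; consider each.
Placing it in house 4 leads to a contradiction, so it's in house 3.
Clue 7: the person in the pink house is in house 2.
House 4 gemstone: only ruby fits.
The person with the sapphire is in house 1 (clue 1).
Clue 6 places the badminton player in house 4.
The only gemstone still possible for house 2 is jade.
House 2 sport: only hockey fits.
The only sport still possible for house 3 is tennis.
By clue 2, the person in the brown house is in house 1.
The only color still possible for house 3 is blue.
So: house 1 = sapphire/brown/cricket, house 2 = jade/pink/hockey, house 3 = onyx/blue/tennis, house 4 = ruby/gray/badminton.

sapphire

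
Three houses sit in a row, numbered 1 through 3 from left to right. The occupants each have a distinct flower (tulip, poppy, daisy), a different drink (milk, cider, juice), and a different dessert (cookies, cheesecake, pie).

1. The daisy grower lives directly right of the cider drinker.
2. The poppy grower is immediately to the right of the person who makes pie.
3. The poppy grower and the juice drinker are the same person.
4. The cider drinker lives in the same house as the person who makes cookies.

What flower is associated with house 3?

That leaves tulip as the flower for house 1.
House 3 dessert: only cheesecake fits.
The daisy grower is narrowed to house 2 or 3; consider each.
Placing it in house 3 leads to a contradiction, so it's in house 2.
The cider drinker is in house 1 (clue 1).
Clue 4 places the person who makes cookies in house 1.
House 3 flower: only poppy fits.
House 2 dessert: only pie fits.
From clue 3, the juice drinker must be in house 3.
House 2 drink: only milk fits.
So: house 1 = tulip/cider/cookies, house 2 = daisy/milk/pie, house 3 = poppy/juice/cheesecake.

poppy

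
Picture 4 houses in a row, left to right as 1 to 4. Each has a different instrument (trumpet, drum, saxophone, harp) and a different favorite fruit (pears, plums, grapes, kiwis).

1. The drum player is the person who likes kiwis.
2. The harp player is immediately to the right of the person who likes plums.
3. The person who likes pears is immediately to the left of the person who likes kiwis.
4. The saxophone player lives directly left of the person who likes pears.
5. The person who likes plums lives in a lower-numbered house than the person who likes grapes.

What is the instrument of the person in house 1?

saxophone

That leaves plums as the favorite fruit for house 1.
By clue 2, the harp player is in house 2.
Clue 4 places the person who likes pears in house 2.
House 1's instrument must be saxophone (nothing else left).
From clue 3, the person who likes kiwis must be in house 3.
House 4's favorite fruit must be grapes (nothing else left).
From clue 1, the drum player must be in house 3.
So house 4 gets trumpet for instrument.
So: house 1 = saxophone/plums, house 2 = harp/pears, house 3 = drum/kiwis, house 4 = trumpet/grapes.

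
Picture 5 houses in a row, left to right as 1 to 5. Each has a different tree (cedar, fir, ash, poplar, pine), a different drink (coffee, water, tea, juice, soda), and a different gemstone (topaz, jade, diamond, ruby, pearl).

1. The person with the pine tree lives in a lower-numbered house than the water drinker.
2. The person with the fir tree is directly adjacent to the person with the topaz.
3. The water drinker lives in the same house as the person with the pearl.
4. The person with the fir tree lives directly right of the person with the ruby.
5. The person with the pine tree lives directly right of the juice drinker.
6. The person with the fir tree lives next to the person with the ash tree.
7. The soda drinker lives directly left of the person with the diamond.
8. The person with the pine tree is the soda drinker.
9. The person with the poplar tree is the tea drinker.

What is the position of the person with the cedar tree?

5

The person with the pine tree is narrowed to house 2 or 3 or 4; consider each.
Placing it in house 2 and house 4 leads to a contradiction, so it's in house 3.
Clue 5 places the juice drinker in house 2.
By clue 8, the soda drinker is in house 3.
By clue 7, the person with the diamond is in house 4.
That leaves jade as the gemstone for house 2.
That leaves pearl as the gemstone for house 5.
By clue 3, the water drinker is in house 5.
The person with the ash tree is narrowed to house 1 or 5; consider each.
Placing it in house 5 leads to a contradiction, so it's in house 1.
From clue 6, the person with the fir tree must be in house 2.
House 4 tree: only poplar fits.
House 5 tree: only cedar fits.
From clue 4, the person with the ruby must be in house 1.
From clue 9, the tea drinker must be in house 4.
So house 1 gets coffee for drink.
That leaves topaz as the gemstone for house 3.
So: house 1 = ash/coffee/ruby, house 2 = fir/juice/jade, house 3 = pine/soda/topaz, house 4 = poplar/tea/diamond, house 5 = cedar/water/pearl.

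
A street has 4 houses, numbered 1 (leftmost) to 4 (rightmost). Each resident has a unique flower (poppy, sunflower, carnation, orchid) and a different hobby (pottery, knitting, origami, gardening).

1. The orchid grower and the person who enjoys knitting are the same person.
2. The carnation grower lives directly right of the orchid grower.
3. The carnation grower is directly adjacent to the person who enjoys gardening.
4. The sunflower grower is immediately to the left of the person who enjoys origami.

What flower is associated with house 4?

poppy

The carnation grower is narrowed to house 2 or 3 or 4; consider each.
Placing it in house 3 and house 4 leads to a contradiction, so it's in house 2.
The orchid grower is in house 1 (clue 2).
So house 4 gets poppy for flower.
Clue 1 places the person who enjoys knitting in house 1.
By clue 4, the person who enjoys origami is in house 4.
That leaves sunflower as the flower for house 3.
So house 2 gets pottery for hobby.
So house 3 gets gardening for hobby.
So: house 1 = orchid/knitting, house 2 = carnation/pottery, house 3 = sunflower/gardening, house 4 = poppy/origami.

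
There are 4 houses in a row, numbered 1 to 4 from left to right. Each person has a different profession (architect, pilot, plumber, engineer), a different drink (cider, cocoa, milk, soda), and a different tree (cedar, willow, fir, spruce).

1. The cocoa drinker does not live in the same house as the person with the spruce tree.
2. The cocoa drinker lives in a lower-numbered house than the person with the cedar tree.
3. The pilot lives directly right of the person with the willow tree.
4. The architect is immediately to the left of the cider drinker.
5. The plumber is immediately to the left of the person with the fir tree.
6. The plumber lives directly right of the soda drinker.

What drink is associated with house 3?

The plumber is narrowed to house 2 or 3; consider each.
Placing it in house 3 leads to a contradiction, so it's in house 2.
Clue 5 places the person with the fir tree in house 3.
The soda drinker is in house 1 (clue 6).
By clue 2, the person with the cedar tree is in house 4.
From clue 3, the pilot must be in house 3.
Clue 3 places the person with the willow tree in house 2.
So house 4 gets engineer for profession.
That leaves spruce as the tree for house 1.
Clue 4: the cider drinker is in house 2.
House 1's profession must be architect (nothing else left).
House 3's drink must be cocoa (nothing else left).
That leaves milk as the drink for house 4.
So: house 1 = architect/soda/spruce, house 2 = plumber/cider/willow, house 3 = pilot/cocoa/fir, house 4 = engineer/milk/cedar.

cocoa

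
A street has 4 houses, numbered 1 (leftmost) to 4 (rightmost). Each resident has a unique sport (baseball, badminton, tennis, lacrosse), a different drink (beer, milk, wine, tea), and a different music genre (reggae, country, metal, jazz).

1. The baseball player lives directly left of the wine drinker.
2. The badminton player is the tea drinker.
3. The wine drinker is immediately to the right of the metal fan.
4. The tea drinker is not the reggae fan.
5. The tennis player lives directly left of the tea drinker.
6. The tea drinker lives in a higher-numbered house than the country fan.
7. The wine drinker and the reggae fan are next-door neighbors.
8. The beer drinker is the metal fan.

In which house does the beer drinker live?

The badminton player is narrowed to house 2 or 3 or 4; consider each.
Placing it in house 2 and house 3 leads to a contradiction, so it's in house 4.
The tea drinker is in house 4 (clue 2).
Clue 5: the tennis player is in house 3.
House 4 music genre: only jazz fits.
The baseball player is narrowed to house 1 or 2; consider each.
Placing it in house 2 leads to a contradiction, so it's in house 1.
Clue 1: the wine drinker is in house 2.
By clue 3, the metal fan is in house 1.
Clue 8: the beer drinker is in house 1.
That leaves lacrosse as the sport for house 2.
So house 3 gets milk for drink.
The only music genre still possible for house 2 is country.
House 3's music genre must be reggae (nothing else left).
So: house 1 = baseball/beer/metal, house 2 = lacrosse/wine/country, house 3 = tennis/milk/reggae, house 4 = badminton/tea/jazz.

1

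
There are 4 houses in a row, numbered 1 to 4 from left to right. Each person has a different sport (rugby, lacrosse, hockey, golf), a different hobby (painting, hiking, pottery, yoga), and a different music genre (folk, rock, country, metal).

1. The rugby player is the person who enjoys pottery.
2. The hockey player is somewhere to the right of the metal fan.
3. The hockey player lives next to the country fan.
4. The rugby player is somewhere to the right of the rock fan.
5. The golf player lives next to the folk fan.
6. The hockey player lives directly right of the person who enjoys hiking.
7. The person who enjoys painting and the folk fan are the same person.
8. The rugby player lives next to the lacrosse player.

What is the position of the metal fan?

2

The hockey player is narrowed to house 2 or 3 or 4; consider each.
Placing it in house 2 and house 3 leads to a contradiction, so it's in house 4.
The country fan is in house 3 (clue 3).
Clue 6: the person who enjoys hiking is in house 3.
House 4 music genre: only folk fits.
By clue 1, the rugby player is in house 2.
The person who enjoys pottery is in house 2 (clue 1).
Clue 4 places the rock fan in house 1.
From clue 5, the golf player must be in house 3.
By clue 7, the person who enjoys painting is in house 4.
The only sport still possible for house 1 is lacrosse.
The only hobby still possible for house 1 is yoga.
That leaves metal as the music genre for house 2.
So: house 1 = lacrosse/yoga/rock, house 2 = rugby/pottery/metal, house 3 = golf/hiking/country, house 4 = hockey/painting/folk.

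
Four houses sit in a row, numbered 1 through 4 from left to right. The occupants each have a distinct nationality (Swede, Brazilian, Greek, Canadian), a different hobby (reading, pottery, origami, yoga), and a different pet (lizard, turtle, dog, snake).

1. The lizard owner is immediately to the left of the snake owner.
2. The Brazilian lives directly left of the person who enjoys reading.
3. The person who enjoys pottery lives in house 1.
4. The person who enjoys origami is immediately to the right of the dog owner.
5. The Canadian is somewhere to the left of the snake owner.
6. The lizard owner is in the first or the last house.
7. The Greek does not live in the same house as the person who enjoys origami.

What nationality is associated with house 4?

Swede

By clue 3, the person who enjoys pottery is in house 1.
Clue 6: the lizard owner is in house 1.
Clue 1: the snake owner is in house 2.
From clue 5, the Canadian must be in house 1.
So house 4 gets turtle for pet.
The person who enjoys origami is in house 4 (clue 4).
House 4's nationality must be Swede (nothing else left).
That leaves yoga as the hobby for house 2.
House 3 hobby: only reading fits.
House 3's pet must be dog (nothing else left).
By clue 2, the Brazilian is in house 2.
So house 3 gets Greek for nationality.
So: house 1 = Canadian/pottery/lizard, house 2 = Brazilian/yoga/snake, house 3 = Greek/reading/dog, house 4 = Swede/origami/turtle.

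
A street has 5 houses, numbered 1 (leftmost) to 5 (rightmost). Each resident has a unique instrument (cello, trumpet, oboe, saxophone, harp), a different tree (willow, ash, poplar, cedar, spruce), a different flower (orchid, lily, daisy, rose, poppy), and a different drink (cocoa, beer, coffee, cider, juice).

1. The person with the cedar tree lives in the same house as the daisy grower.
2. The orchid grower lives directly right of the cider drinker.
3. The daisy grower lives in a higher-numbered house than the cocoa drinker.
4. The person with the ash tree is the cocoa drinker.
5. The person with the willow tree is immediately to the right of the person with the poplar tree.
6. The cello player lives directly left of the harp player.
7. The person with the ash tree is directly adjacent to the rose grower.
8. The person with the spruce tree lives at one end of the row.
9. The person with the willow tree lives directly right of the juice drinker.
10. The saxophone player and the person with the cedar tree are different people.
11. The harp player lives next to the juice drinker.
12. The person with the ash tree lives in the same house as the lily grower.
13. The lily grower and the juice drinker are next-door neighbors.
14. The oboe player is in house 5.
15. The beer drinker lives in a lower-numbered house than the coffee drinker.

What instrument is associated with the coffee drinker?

oboe

Clue 14 places the oboe player in house 5.
That leaves coffee as the drink for house 5.
The person with the spruce tree is narrowed to house 1 or 5; consider each.
Placing it in house 1 leads to a contradiction, so it's in house 5.
The cello player is narrowed to house 1 or 2 or 3; consider each.
Placing it in house 1 and house 3 leads to a contradiction, so it's in house 2.
The harp player is in house 3 (clue 6).
By clue 11, the juice drinker is in house 2.
Clue 9: the person with the willow tree is in house 3.
House 1 tree: only ash fits.
House 2 tree: only poplar fits.
So house 4 gets cedar for tree.
By clue 1, the daisy grower is in house 4.
From clue 4, the cocoa drinker must be in house 1.
From clue 7, the rose grower must be in house 2.
From clue 10, the saxophone player must be in house 1.
Clue 12 places the lily grower in house 1.
House 4's instrument must be trumpet (nothing else left).
House 3 flower: only poppy fits.
House 5's flower must be orchid (nothing else left).
The cider drinker is in house 4 (clue 2).
The only drink still possible for house 3 is beer.
So: house 1 = saxophone/ash/lily/cocoa, house 2 = cello/poplar/rose/juice, house 3 = harp/willow/poppy/beer, house 4 = trumpet/cedar/daisy/cider, house 5 = oboe/spruce/orchid/coffee.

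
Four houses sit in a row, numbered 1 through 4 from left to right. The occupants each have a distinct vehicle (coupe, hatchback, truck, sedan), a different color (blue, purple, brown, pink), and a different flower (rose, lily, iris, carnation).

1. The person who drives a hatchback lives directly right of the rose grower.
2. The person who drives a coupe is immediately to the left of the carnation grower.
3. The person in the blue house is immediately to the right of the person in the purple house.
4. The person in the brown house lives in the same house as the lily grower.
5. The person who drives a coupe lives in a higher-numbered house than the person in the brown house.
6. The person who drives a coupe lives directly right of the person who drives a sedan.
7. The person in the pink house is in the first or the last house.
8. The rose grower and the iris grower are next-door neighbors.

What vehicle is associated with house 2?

sedan

The person who drives a coupe is narrowed to house 2 or 3; consider each.
Placing it in house 2 leads to a contradiction, so it's in house 3.
Clue 2: the carnation grower is in house 4.
The person who drives a sedan is in house 2 (clue 6).
House 1's vehicle must be truck (nothing else left).
House 4 vehicle: only hatchback fits.
By clue 1, the rose grower is in house 3.
Clue 8: the iris grower is in house 2.
House 1's flower must be lily (nothing else left).
Clue 4 places the person in the brown house in house 1.
House 4 color: only pink fits.
From clue 3, the person in the blue house must be in house 3.
Clue 3 places the person in the purple house in house 2.
So: house 1 = truck/brown/lily, house 2 = sedan/purple/iris, house 3 = coupe/blue/rose, house 4 = hatchback/pink/carnation.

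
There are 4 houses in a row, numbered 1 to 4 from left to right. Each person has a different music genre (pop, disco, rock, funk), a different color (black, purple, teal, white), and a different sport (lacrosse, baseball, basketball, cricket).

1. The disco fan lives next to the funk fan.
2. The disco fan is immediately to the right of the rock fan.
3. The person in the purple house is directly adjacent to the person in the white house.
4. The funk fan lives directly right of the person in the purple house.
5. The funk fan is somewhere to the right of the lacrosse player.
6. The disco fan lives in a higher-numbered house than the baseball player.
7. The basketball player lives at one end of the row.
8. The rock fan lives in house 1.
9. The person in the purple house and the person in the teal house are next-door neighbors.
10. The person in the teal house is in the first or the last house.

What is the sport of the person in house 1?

baseball

By clue 8, the rock fan is in house 1.
By clue 2, the disco fan is in house 2.
Clue 6: the baseball player is in house 1.
That leaves basketball as the sport for house 4.
From clue 1, the funk fan must be in house 3.
Clue 4: the person in the purple house is in house 2.
The lacrosse player is in house 2 (clue 5).
Clue 9: the person in the teal house is in house 1.
So house 4 gets pop for music genre.
That leaves cricket as the sport for house 3.
By clue 3, the person in the white house is in house 3.
The only color still possible for house 4 is black.
So: house 1 = rock/teal/baseball, house 2 = disco/purple/lacrosse, house 3 = funk/white/cricket, house 4 = pop/black/basketball.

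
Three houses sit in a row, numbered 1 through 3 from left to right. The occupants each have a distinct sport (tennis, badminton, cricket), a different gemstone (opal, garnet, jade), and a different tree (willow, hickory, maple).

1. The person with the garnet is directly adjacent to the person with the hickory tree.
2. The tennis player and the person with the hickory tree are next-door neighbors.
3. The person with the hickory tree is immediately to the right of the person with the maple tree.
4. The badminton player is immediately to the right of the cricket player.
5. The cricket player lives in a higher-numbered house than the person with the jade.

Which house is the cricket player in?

By clue 5, the cricket player is in house 2.
By clue 5, the person with the jade is in house 1.
So house 1 gets tennis for sport.
So house 3 gets badminton for sport.
By clue 2, the person with the hickory tree is in house 2.
Clue 3 places the person with the maple tree in house 1.
So house 3 gets willow for tree.
The person with the garnet is in house 3 (clue 1).
House 2 gemstone: only opal fits.
So: house 1 = tennis/jade/maple, house 2 = cricket/opal/hickory, house 3 = badminton/garnet/willow.

2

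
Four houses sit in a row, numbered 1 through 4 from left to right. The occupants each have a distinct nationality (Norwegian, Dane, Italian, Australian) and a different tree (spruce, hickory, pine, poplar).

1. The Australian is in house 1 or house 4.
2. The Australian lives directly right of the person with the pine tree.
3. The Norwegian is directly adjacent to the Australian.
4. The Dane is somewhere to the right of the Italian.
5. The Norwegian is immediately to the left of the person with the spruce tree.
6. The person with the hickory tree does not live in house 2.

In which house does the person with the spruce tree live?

4

From clue 2, the Australian must be in house 4.
By clue 2, the person with the pine tree is in house 3.
The Norwegian is in house 3 (clue 3).
The person with the spruce tree is in house 4 (clue 5).
House 1's nationality must be Italian (nothing else left).
That leaves Dane as the nationality for house 2.
So house 2 gets poplar for tree.
House 1's tree must be hickory (nothing else left).
So: house 1 = Italian/hickory, house 2 = Dane/poplar, house 3 = Norwegian/pine, house 4 = Australian/spruce.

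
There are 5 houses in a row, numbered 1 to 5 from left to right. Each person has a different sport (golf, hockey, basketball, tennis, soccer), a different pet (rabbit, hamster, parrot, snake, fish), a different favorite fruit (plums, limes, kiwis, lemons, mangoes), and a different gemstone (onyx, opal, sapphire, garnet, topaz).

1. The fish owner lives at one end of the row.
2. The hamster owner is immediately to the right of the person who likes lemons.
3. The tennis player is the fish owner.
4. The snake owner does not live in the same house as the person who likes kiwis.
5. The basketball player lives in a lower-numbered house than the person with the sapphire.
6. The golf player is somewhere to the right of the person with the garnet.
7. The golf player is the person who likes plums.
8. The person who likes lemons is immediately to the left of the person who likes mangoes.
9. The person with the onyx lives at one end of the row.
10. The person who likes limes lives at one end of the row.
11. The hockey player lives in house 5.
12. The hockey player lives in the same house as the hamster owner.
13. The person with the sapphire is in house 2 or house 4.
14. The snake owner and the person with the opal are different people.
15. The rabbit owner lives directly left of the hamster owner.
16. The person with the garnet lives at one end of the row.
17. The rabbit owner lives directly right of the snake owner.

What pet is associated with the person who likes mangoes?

Clue 11: the hockey player is in house 5.
Clue 12 places the hamster owner in house 5.
Clue 15 places the rabbit owner in house 4.
Clue 16: the person with the garnet is in house 1.
Clue 17 places the snake owner in house 3.
House 1 sport: only tennis fits.
So house 1 gets fish for pet.
House 2's pet must be parrot (nothing else left).
The person who likes lemons is in house 4 (clue 2).
By clue 5, the person with the sapphire is in house 4.
By clue 8, the person who likes mangoes is in house 5.
That leaves plums as the favorite fruit for house 3.
So house 3 gets topaz for gemstone.
The only gemstone still possible for house 5 is onyx.
The golf player is in house 3 (clue 7).
House 2's sport must be basketball (nothing else left).
The only sport still possible for house 4 is soccer.
House 1 favorite fruit: only limes fits.
The only favorite fruit still possible for house 2 is kiwis.
That leaves opal as the gemstone for house 2.
So: house 1 = tennis/fish/limes/garnet, house 2 = basketball/parrot/kiwis/opal, house 3 = golf/snake/plums/topaz, house 4 = soccer/rabbit/lemons/sapphire, house 5 = hockey/hamster/mangoes/onyx.

hamster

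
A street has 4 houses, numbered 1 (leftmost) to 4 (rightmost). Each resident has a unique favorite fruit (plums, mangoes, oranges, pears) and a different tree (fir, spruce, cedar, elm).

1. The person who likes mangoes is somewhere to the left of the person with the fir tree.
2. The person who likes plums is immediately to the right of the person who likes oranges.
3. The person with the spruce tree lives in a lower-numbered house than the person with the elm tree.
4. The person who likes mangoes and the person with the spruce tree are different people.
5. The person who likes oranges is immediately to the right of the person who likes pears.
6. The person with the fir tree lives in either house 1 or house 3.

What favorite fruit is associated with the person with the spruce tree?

Clue 6 places the person with the fir tree in house 3.
The only favorite fruit still possible for house 4 is plums.
Clue 2 places the person who likes oranges in house 3.
From clue 5, the person who likes pears must be in house 2.
House 1's favorite fruit must be mangoes (nothing else left).
By clue 4, the person with the spruce tree is in house 2.
House 1's tree must be cedar (nothing else left).
So house 4 gets elm for tree.
So: house 1 = mangoes/cedar, house 2 = pears/spruce, house 3 = oranges/fir, house 4 = plums/elm.

pears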